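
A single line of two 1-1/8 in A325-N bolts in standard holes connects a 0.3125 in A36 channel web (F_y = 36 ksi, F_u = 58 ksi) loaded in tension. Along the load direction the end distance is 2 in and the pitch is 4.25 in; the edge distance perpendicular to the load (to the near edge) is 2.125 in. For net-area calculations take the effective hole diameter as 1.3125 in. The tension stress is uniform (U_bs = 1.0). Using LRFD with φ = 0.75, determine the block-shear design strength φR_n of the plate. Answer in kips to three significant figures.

51.6 kips

Shear plane L_v = 2 + 1·4.25 = 6.25 in; A_gv = 6.25 × 0.3125 = 1.953 in².
A_nv = (6.25 − 1.5·1.3125) × 0.3125 = 1.338 in².
A_nt = (2.125 − 0.5·1.3125) × 0.3125 = 0.459 in².
0.6 F_u A_nv = 46.56 kips; 0.6 F_y A_gv = 42.19 kips → shear yielding governs the shear term.
R_n = 42.19 + 1.0 × 58 × 0.459 = 68.81 kips.
Design strength φR_n = 0.75 × 68.81 = 51.6 kips.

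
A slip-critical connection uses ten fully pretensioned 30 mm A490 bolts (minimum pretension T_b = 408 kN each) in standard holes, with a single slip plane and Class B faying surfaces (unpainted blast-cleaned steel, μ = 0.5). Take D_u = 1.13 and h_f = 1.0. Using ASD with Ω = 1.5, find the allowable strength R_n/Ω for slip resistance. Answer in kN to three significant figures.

R_n = μ · D_u · h_f · T_b · n_s · n_b = 0.5 × 1.13 × 1.0 × 408 × 1 × 10 = 2305 kN.
Allowable strength R_n/Ω = 2305 / 1.5 = 1540 kN.

1540 kN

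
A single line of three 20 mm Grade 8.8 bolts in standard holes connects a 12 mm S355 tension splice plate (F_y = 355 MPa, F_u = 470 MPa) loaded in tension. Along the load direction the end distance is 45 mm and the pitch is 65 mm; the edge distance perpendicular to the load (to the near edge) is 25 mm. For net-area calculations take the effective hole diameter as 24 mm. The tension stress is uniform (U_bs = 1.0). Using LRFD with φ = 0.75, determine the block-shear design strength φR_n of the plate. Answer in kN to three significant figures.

347 kN

Shear plane L_v = 45 + 2·65 = 175 mm; A_gv = 175 × 12 = 2100 mm².
A_nv = (175 − 2.5·24) × 12 = 1380 mm².
A_nt = (25 − 0.5·24) × 12 = 156 mm².
0.6 F_u A_nv = 389.2 kN; 0.6 F_y A_gv = 447.3 kN → shear rupture governs the shear term.
R_n = 389.2 + 1.0 × 470 × 156 / 1000 = 462.5 kN.
Design strength φR_n = 0.75 × 462.5 = 347 kN.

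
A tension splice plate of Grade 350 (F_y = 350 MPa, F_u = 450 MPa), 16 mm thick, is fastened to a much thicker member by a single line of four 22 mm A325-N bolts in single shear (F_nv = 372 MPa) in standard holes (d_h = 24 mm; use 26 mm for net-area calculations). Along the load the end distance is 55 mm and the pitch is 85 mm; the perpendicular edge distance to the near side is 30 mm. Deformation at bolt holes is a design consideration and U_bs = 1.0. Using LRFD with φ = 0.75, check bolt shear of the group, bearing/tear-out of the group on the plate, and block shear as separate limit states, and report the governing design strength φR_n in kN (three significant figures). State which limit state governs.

Bolt shear: A_b = π·22²/4 = 380.1 mm²; R_n = 372 × 380.1 × 4 × 1 / 1000 = 565.6 kN → 0.75 × 565.6 = 424 kN.
Bearing: edge l_c = 43, r_n = 371.5 kN; interior l_c = 61, r_n = 380.2 kN; R_n = 371.5 + 3·380.2 = 1512 kN → 1130 kN.
Block shear: A_gv = 4960, A_nv = 3504, A_nt = 272 mm²; R_n = min(0.6F_uA_nv, 0.6F_yA_gv) + U_bs·F_u·A_nt = 1068 kN → 801 kN.
Bolt shear governs: 424 kN.

424 kN (bolt shear governs)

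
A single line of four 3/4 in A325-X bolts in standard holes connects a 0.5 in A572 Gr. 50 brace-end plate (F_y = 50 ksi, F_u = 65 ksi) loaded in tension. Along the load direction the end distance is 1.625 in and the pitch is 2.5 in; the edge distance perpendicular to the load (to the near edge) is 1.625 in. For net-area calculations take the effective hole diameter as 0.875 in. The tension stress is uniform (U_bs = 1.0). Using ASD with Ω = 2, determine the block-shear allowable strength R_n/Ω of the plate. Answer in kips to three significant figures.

78.4 kips

Shear plane L_v = 1.625 + 3·2.5 = 9.125 in; A_gv = 9.125 × 0.5 = 4.562 in².
A_nv = (9.125 − 3.5·0.875) × 0.5 = 3.031 in².
A_nt = (1.625 − 0.5·0.875) × 0.5 = 0.5938 in².
0.6 F_u A_nv = 118.2 kips; 0.6 F_y A_gv = 136.9 kips → shear rupture governs the shear term.
R_n = 118.2 + 1.0 × 65 × 0.5938 = 156.8 kips.
Allowable strength R_n/Ω = 156.8 / 2 = 78.4 kips.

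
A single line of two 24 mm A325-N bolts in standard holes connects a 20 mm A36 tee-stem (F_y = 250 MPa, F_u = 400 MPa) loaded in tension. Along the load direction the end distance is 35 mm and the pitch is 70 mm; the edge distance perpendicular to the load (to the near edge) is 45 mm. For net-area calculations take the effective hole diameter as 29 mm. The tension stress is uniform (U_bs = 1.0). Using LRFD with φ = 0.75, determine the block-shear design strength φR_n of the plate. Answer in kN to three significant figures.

Shear plane L_v = 35 + 1·70 = 105 mm; A_gv = 105 × 20 = 2100 mm².
A_nv = (105 − 1.5·29) × 20 = 1230 mm².
A_nt = (45 − 0.5·29) × 20 = 610 mm².
0.6 F_u A_nv = 295.2 kN; 0.6 F_y A_gv = 315 kN → shear rupture governs the shear term.
R_n = 295.2 + 1.0 × 400 × 610 / 1000 = 539.2 kN.
Design strength φR_n = 0.75 × 539.2 = 404 kN.

404 kN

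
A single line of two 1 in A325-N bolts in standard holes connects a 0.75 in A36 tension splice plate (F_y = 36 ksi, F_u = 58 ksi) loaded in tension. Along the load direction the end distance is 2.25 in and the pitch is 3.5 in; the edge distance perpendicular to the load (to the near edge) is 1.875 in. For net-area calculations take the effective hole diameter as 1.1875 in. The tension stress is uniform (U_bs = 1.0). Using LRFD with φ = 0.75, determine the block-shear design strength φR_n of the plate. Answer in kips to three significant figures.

Shear plane L_v = 2.25 + 1·3.5 = 5.75 in; A_gv = 5.75 × 0.75 = 4.312 in².
A_nv = (5.75 − 1.5·1.1875) × 0.75 = 2.977 in².
A_nt = (1.875 − 0.5·1.1875) × 0.75 = 0.9609 in².
0.6 F_u A_nv = 103.6 kips; 0.6 F_y A_gv = 93.15 kips → shear yielding governs the shear term.
R_n = 93.15 + 1.0 × 58 × 0.9609 = 148.9 kips.
Design strength φR_n = 0.75 × 148.9 = 112 kips.

112 kips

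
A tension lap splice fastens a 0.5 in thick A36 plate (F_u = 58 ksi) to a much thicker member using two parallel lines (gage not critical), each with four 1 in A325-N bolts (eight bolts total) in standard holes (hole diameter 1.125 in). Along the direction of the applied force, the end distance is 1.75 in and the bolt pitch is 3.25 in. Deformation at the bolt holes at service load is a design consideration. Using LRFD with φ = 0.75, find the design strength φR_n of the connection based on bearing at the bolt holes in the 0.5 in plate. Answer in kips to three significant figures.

375 kips

Per bolt r_n = 1.2 l_c t F_u ≤ 2.4 d t F_u; upper limit = 2.4 × 1 × 0.5 × 58 = 69.6 kips.
Edge bolt: l_c = 1.75 − 1.125/2 = 1.188 in → 1.2 × 1.188 × 0.5 × 58 = 41.33 → r_n = 41.33 kips.
Interior bolts: l_c = 3.25 − 1.125 = 2.125 in → 1.2 × 2.125 × 0.5 × 58 = 73.95 → r_n = 69.6 kips.
R_n = 2 × 41.33 + 6 × 69.6 = 500.2 kips.
Design strength φR_n = 0.75 × 500.2 = 375 kips.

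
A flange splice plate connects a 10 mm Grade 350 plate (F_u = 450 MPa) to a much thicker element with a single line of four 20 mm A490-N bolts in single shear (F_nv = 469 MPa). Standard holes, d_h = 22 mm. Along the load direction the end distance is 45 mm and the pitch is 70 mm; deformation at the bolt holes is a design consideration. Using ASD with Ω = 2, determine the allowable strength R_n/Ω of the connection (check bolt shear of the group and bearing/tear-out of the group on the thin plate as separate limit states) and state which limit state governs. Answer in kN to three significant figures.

295 kN (bolt shear governs)

Bolt shear: A_b = π·20²/4 = 314.2 mm²; R_n = 469 × 314.2 × 4 × 1 / 1000 = 589.4 kN → 589.4 / 2 = 295 kN.
Bearing (1.2 l_c t F_u ≤ 2.4 d t F_u): upper limit = 2.4·20·10·450 / 1000 = 216 kN.
  Edge l_c = 45 − 22/2 = 34 → r_n = 183.6 kN; interior l_c = 70 − 22 = 48 → r_n = 216 kN.
  R_n,bearing = 1·183.6 + 3·216 = 831.6 kN → 831.6 / 2 = 416 kN.
Bolt shear governs: 295 kN.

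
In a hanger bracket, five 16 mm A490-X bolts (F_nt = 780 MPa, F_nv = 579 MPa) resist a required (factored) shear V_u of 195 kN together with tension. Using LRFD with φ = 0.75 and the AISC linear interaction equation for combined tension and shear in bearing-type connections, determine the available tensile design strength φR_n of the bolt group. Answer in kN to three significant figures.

A_b = π·16²/4 = 201.1 mm²; f_rv = 195 × 1000 / (5 × 201.1) = 194 MPa.
F'_nt = 1.3 F_nt − (F_nt / φF_nv) f_rv = 1.3·780 − (780/(0.75·579))·194 = 665.6 MPa, capped at F_nt → F'_nt = 665.6 MPa.
R_n = F'_nt · A_b · n = 665.6 × 201.1 × 5 / 1000 = 669.1 kN.
Design strength φR_n = 0.75 × 669.1 = 502 kN.

502 kN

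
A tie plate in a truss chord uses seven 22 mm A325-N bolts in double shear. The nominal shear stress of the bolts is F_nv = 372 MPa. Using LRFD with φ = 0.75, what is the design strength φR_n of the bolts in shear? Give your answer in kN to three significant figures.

1480 kN

A_b = π × 22² / 4 = 380.1 mm².
R_n = F_nv · A_b · n · n_s = 372 × 380.1 × 7 × 2 / 1000 = 1980 kN.
Design strength φR_n = 0.75 × 1980 = 1480 kN.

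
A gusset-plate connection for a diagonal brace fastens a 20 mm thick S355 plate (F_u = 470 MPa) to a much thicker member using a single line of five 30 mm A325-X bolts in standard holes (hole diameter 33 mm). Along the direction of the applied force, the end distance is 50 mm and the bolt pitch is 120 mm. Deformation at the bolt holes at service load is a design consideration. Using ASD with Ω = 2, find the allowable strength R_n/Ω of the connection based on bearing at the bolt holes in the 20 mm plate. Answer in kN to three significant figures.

1540 kN

Per bolt r_n = 1.2 l_c t F_u ≤ 2.4 d t F_u; upper limit = 2.4 × 30 × 20 × 470 / 1000 = 676.8 kN.
Edge bolt: l_c = 50 − 33/2 = 33.5 mm → 1.2 × 33.5 × 20 × 470 / 1000 = 377.9 → r_n = 377.9 kN.
Interior bolts: l_c = 120 − 33 = 87 mm → 1.2 × 87 × 20 × 470 / 1000 = 981.4 → r_n = 676.8 kN.
R_n = 1 × 377.9 + 4 × 676.8 = 3085 kN.
Allowable strength R_n/Ω = 3085 / 2 = 1540 kN.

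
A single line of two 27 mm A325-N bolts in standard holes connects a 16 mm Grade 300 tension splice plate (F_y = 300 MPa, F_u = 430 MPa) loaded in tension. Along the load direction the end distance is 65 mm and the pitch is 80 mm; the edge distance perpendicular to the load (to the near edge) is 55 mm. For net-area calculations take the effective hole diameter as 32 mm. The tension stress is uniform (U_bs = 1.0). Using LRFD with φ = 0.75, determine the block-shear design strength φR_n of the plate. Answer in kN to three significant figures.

502 kN

Shear plane L_v = 65 + 1·80 = 145 mm; A_gv = 145 × 16 = 2320 mm².
A_nv = (145 − 1.5·32) × 16 = 1552 mm².
A_nt = (55 − 0.5·32) × 16 = 624 mm².
0.6 F_u A_nv = 400.4 kN; 0.6 F_y A_gv = 417.6 kN → shear rupture governs the shear term.
R_n = 400.4 + 1.0 × 430 × 624 / 1000 = 668.7 kN.
Design strength φR_n = 0.75 × 668.7 = 502 kN.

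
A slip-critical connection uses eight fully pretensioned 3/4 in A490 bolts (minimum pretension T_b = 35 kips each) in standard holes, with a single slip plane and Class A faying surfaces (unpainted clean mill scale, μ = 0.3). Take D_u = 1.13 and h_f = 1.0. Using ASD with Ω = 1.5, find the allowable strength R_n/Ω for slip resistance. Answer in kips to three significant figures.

R_n = μ · D_u · h_f · T_b · n_s · n_b = 0.3 × 1.13 × 1.0 × 35 × 1 × 8 = 94.92 kips.
Allowable strength R_n/Ω = 94.92 / 1.5 = 63.3 kips.

63.3 kips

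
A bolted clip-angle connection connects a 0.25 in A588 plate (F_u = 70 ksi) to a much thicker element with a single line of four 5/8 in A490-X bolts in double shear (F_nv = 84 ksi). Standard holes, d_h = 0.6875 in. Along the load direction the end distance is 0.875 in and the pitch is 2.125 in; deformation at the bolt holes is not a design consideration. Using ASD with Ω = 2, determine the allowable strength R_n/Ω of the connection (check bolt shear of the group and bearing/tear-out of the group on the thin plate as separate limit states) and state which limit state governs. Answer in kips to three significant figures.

Bolt shear: A_b = π·0.625²/4 = 0.3068 in²; R_n = 84 × 0.3068 × 4 × 2 = 206.2 kips → 206.2 / 2 = 103 kips.
Bearing (1.5 l_c t F_u ≤ 3.0 d t F_u): upper limit = 3.0·0.625·0.25·70 = 32.81 kips.
  Edge l_c = 0.875 − 0.6875/2 = 0.5312 → r_n = 13.95 kips; interior l_c = 2.125 − 0.6875 = 1.438 → r_n = 32.81 kips.
  R_n,bearing = 1·13.95 + 3·32.81 = 112.4 kips → 112.4 / 2 = 56.2 kips.
Bearing governs: 56.2 kips.

56.2 kips (bearing governs)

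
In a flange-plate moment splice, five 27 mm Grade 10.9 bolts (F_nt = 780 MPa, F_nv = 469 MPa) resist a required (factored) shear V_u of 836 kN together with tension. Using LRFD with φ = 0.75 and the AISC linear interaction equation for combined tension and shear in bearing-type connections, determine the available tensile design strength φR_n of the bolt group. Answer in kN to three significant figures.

A_b = π·27²/4 = 572.6 mm²; f_rv = 836 × 1000 / (5 × 572.6) = 292 MPa.
F'_nt = 1.3 F_nt − (F_nt / φF_nv) f_rv = 1.3·780 − (780/(0.75·469))·292 = 366.4 MPa, capped at F_nt → F'_nt = 366.4 MPa.
R_n = F'_nt · A_b · n = 366.4 × 572.6 × 5 / 1000 = 1049 kN.
Design strength φR_n = 0.75 × 1049 = 787 kN.

787 kN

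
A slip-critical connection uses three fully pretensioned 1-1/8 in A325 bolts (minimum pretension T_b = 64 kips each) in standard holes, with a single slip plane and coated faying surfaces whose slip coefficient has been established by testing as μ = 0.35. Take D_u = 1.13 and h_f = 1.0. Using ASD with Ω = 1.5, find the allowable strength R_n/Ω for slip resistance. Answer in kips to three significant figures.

50.6 kips

R_n = μ · D_u · h_f · T_b · n_s · n_b = 0.35 × 1.13 × 1.0 × 64 × 1 × 3 = 75.94 kips.
Allowable strength R_n/Ω = 75.94 / 1.5 = 50.6 kips.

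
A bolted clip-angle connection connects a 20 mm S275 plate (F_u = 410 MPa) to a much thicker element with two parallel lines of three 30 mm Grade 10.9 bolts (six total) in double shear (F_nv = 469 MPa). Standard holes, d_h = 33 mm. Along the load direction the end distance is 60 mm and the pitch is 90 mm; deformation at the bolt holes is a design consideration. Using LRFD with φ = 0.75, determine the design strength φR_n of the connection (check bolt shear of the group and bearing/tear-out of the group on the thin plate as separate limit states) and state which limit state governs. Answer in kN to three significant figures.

2320 kN (bearing governs)

Bolt shear: A_b = π·30²/4 = 706.9 mm²; R_n = 469 × 706.9 × 6 × 2 / 1000 = 3978 kN → 0.75 × 3978 = 2980 kN.
Bearing (1.2 l_c t F_u ≤ 2.4 d t F_u): upper limit = 2.4·30·20·410 / 1000 = 590.4 kN.
  Edge l_c = 60 − 33/2 = 43.5 → r_n = 428 kN; interior l_c = 90 − 33 = 57 → r_n = 560.9 kN.
  R_n,bearing = 2·428 + 4·560.9 = 3100 kN → 0.75 × 3100 = 2320 kN.
Bearing governs: 2320 kN.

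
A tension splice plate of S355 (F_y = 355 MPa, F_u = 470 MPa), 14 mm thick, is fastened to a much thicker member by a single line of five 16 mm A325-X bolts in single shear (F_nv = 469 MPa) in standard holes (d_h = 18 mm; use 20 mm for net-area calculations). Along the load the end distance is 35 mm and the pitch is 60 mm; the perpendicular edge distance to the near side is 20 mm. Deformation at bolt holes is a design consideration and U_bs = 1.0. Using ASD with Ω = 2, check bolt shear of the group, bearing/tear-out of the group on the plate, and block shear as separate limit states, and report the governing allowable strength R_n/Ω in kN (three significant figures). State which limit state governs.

236 kN (bolt shear governs)

Bolt shear: A_b = π·16²/4 = 201.1 mm²; R_n = 469 × 201.1 × 5 × 1 / 1000 = 471.5 kN → 471.5 / 2 = 236 kN.
Bearing: edge l_c = 26, r_n = 205.3 kN; interior l_c = 42, r_n = 252.7 kN; R_n = 205.3 + 4·252.7 = 1216 kN → 608 kN.
Block shear: A_gv = 3850, A_nv = 2590, A_nt = 140 mm²; R_n = min(0.6F_uA_nv, 0.6F_yA_gv) + U_bs·F_u·A_nt = 796.2 kN → 398 kN.
Bolt shear governs: 236 kN.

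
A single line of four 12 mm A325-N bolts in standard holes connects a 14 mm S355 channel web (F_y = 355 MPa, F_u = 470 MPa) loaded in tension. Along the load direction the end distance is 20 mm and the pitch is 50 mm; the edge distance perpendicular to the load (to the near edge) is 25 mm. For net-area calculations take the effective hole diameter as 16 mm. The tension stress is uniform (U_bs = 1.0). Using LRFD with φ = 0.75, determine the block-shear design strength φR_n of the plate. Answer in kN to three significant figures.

421 kN

Shear plane L_v = 20 + 3·50 = 170 mm; A_gv = 170 × 14 = 2380 mm².
A_nv = (170 − 3.5·16) × 14 = 1596 mm².
A_nt = (25 − 0.5·16) × 14 = 238 mm².
0.6 F_u A_nv = 450.1 kN; 0.6 F_y A_gv = 506.9 kN → shear rupture governs the shear term.
R_n = 450.1 + 1.0 × 470 × 238 / 1000 = 561.9 kN.
Design strength φR_n = 0.75 × 561.9 = 421 kN.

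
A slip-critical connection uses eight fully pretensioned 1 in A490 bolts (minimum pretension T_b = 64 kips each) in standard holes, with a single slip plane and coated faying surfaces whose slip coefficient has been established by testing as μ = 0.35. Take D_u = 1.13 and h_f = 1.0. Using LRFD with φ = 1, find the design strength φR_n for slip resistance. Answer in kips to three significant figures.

202 kips

R_n = μ · D_u · h_f · T_b · n_s · n_b = 0.35 × 1.13 × 1.0 × 64 × 1 × 8 = 202.5 kips.
Design strength φR_n = 1 × 202.5 = 202 kips.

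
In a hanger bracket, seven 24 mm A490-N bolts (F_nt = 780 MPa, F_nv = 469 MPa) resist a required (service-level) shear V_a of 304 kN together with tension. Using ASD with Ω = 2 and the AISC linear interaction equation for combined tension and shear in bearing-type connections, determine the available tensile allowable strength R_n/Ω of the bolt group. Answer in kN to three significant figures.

1100 kN

A_b = π·24²/4 = 452.4 mm²; f_rv = 304 × 1000 / (7 × 452.4) = 96 MPa.
F'_nt = 1.3 F_nt − (Ω F_nt / F_nv) f_rv = 1.3·780 − (2·780/469)·96 = 694.7 MPa, capped at F_nt → F'_nt = 694.7 MPa.
R_n = F'_nt · A_b · n = 694.7 × 452.4 × 7 / 1000 = 2200 kN.
Allowable strength R_n/Ω = 2200 / 2 = 1100 kN.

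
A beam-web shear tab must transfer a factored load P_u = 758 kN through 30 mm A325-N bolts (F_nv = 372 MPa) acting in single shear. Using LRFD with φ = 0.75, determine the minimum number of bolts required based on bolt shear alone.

A_b = π·30²/4 = 706.9 mm².
Per-bolt design strength φR_n = 0.75 × 372 × 706.9 × 1 / 1000 = 197.2 kN.
n ≥ 758 / 197.2 = 3.844 → use 4 bolts.

4 bolts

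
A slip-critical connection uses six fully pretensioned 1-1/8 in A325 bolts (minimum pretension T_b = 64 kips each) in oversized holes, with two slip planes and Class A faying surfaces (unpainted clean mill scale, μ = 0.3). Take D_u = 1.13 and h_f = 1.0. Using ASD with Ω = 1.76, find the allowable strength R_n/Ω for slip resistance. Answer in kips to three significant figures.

148 kips

R_n = μ · D_u · h_f · T_b · n_s · n_b = 0.3 × 1.13 × 1.0 × 64 × 2 × 6 = 260.4 kips.
Allowable strength R_n/Ω = 260.4 / 1.76 = 148 kips.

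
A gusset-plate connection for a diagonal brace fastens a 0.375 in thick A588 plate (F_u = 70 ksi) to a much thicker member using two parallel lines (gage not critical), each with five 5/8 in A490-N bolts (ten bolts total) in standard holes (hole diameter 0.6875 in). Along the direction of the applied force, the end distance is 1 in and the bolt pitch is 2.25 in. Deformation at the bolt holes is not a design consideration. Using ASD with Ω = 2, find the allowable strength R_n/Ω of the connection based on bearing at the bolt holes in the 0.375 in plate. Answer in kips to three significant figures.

Per bolt r_n = 1.5 l_c t F_u ≤ 3.0 d t F_u; upper limit = 3.0 × 0.625 × 0.375 × 70 = 49.22 kips.
Edge bolt: l_c = 1 − 0.6875/2 = 0.6562 in → 1.5 × 0.6562 × 0.375 × 70 = 25.84 → r_n = 25.84 kips.
Interior bolts: l_c = 2.25 − 0.6875 = 1.562 in → 1.5 × 1.562 × 0.375 × 70 = 61.52 → r_n = 49.22 kips.
R_n = 2 × 25.84 + 8 × 49.22 = 445.4 kips.
Allowable strength R_n/Ω = 445.4 / 2 = 223 kips.

223 kips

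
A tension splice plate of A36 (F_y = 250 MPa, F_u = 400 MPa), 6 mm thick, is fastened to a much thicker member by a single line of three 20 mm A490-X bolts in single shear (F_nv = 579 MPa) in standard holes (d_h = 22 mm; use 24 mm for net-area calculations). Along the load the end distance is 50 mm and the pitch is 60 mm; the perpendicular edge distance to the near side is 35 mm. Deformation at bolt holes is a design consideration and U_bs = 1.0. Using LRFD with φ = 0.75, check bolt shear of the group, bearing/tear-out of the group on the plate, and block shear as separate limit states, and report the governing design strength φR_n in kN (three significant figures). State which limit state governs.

Bolt shear: A_b = π·20²/4 = 314.2 mm²; R_n = 579 × 314.2 × 3 × 1 / 1000 = 545.7 kN → 0.75 × 545.7 = 409 kN.
Bearing: edge l_c = 39, r_n = 112.3 kN; interior l_c = 38, r_n = 109.4 kN; R_n = 112.3 + 2·109.4 = 331.2 kN → 248 kN.
Block shear: A_gv = 1020, A_nv = 660, A_nt = 138 mm²; R_n = min(0.6F_uA_nv, 0.6F_yA_gv) + U_bs·F_u·A_nt = 208.2 kN → 156 kN.
Block shear governs: 156 kN.

156 kN (block shear governs)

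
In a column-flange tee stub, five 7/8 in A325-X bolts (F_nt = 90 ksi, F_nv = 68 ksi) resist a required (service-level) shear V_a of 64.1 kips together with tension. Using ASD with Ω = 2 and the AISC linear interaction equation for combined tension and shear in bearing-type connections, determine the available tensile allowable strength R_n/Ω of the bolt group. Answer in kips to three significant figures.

A_b = π·0.875²/4 = 0.6013 in²; f_rv = 64.1 / (5 × 0.6013) = 21.32 ksi.
F'_nt = 1.3 F_nt − (Ω F_nt / F_nv) f_rv = 1.3·90 − (2·90/68)·21.32 = 60.57 ksi, capped at F_nt → F'_nt = 60.57 ksi.
R_n = F'_nt · A_b · n = 60.57 × 0.6013 × 5 = 182.1 kips.
Allowable strength R_n/Ω = 182.1 / 2 = 91 kips.

91 kips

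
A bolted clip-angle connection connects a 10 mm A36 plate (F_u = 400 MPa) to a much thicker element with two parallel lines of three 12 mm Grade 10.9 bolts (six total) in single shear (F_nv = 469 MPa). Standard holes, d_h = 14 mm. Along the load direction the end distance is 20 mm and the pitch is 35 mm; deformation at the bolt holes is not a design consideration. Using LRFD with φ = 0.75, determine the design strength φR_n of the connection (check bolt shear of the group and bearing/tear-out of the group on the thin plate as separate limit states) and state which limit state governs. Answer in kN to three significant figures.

Bolt shear: A_b = π·12²/4 = 113.1 mm²; R_n = 469 × 113.1 × 6 × 1 / 1000 = 318.3 kN → 0.75 × 318.3 = 239 kN.
Bearing (1.5 l_c t F_u ≤ 3.0 d t F_u): upper limit = 3.0·12·10·400 / 1000 = 144 kN.
  Edge l_c = 20 − 14/2 = 13 → r_n = 78 kN; interior l_c = 35 − 14 = 21 → r_n = 126 kN.
  R_n,bearing = 2·78 + 4·126 = 660 kN → 0.75 × 660 = 495 kN.
Bolt shear governs: 239 kN.

239 kN (bolt shear governs)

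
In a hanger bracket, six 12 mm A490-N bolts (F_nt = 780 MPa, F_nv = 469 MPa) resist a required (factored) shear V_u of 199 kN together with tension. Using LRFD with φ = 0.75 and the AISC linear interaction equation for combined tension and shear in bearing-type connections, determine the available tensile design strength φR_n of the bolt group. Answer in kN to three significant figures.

185 kN

A_b = π·12²/4 = 113.1 mm²; f_rv = 199 × 1000 / (6 × 113.1) = 293.3 MPa.
F'_nt = 1.3 F_nt − (F_nt / φF_nv) f_rv = 1.3·780 − (780/(0.75·469))·293.3 = 363.7 MPa, capped at F_nt → F'_nt = 363.7 MPa.
R_n = F'_nt · A_b · n = 363.7 × 113.1 × 6 / 1000 = 246.8 kN.
Design strength φR_n = 0.75 × 246.8 = 185 kN.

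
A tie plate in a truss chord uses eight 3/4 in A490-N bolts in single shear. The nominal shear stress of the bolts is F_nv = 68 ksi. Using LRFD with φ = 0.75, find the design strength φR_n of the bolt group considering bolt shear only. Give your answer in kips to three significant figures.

A_b = π × 0.75² / 4 = 0.4418 in².
R_n = F_nv · A_b · n · n_s = 68 × 0.4418 × 8 × 1 = 240.3 kips.
Design strength φR_n = 0.75 × 240.3 = 180 kips.

180 kips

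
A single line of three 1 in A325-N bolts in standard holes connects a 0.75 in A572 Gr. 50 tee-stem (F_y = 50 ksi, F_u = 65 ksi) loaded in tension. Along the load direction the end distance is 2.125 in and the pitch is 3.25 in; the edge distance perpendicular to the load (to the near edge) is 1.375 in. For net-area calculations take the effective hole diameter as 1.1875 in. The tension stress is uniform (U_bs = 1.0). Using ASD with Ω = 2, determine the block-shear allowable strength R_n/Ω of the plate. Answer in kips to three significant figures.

102 kips

Shear plane L_v = 2.125 + 2·3.25 = 8.625 in; A_gv = 8.625 × 0.75 = 6.469 in².
A_nv = (8.625 − 2.5·1.1875) × 0.75 = 4.242 in².
A_nt = (1.375 − 0.5·1.1875) × 0.75 = 0.5859 in².
0.6 F_u A_nv = 165.4 kips; 0.6 F_y A_gv = 194.1 kips → shear rupture governs the shear term.
R_n = 165.4 + 1.0 × 65 × 0.5859 = 203.5 kips.
Allowable strength R_n/Ω = 203.5 / 2 = 102 kips.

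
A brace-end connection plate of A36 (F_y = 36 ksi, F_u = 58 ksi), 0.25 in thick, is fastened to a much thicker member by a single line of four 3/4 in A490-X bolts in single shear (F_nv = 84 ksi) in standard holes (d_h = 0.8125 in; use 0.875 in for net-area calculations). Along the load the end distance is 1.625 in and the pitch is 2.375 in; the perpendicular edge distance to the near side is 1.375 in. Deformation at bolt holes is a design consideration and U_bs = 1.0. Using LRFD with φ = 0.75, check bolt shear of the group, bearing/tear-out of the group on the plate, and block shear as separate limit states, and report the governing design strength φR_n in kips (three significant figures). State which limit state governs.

Bolt shear: A_b = π·0.75²/4 = 0.4418 in²; R_n = 84 × 0.4418 × 4 × 1 = 148.4 kips → 0.75 × 148.4 = 111 kips.
Bearing: edge l_c = 1.219, r_n = 21.21 kips; interior l_c = 1.562, r_n = 26.1 kips; R_n = 21.21 + 3·26.1 = 99.51 kips → 74.6 kips.
Block shear: A_gv = 2.188, A_nv = 1.422, A_nt = 0.2344 in²; R_n = min(0.6F_uA_nv, 0.6F_yA_gv) + U_bs·F_u·A_nt = 60.84 kips → 45.6 kips.
Block shear governs: 45.6 kips.

45.6 kips (block shear governs)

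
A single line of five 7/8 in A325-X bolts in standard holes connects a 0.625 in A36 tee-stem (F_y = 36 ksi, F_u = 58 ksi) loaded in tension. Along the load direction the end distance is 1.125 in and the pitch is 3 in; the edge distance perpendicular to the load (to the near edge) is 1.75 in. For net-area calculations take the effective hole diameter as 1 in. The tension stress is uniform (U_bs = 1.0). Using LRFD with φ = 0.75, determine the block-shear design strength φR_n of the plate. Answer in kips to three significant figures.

167 kips

Shear plane L_v = 1.125 + 4·3 = 13.12 in; A_gv = 13.12 × 0.625 = 8.203 in².
A_nv = (13.12 − 4.5·1) × 0.625 = 5.391 in².
A_nt = (1.75 − 0.5·1) × 0.625 = 0.7812 in².
0.6 F_u A_nv = 187.6 kips; 0.6 F_y A_gv = 177.2 kips → shear yielding governs the shear term.
R_n = 177.2 + 1.0 × 58 × 0.7812 = 222.5 kips.
Design strength φR_n = 0.75 × 222.5 = 167 kips.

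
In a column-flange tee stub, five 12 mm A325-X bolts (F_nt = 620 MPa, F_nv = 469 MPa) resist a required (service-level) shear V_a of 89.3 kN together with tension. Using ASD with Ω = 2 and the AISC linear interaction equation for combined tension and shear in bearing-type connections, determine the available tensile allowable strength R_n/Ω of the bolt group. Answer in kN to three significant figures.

110 kN

A_b = π·12²/4 = 113.1 mm²; f_rv = 89.3 × 1000 / (5 × 113.1) = 157.9 MPa.
F'_nt = 1.3 F_nt − (Ω F_nt / F_nv) f_rv = 1.3·620 − (2·620/469)·157.9 = 388.5 MPa, capped at F_nt → F'_nt = 388.5 MPa.
R_n = F'_nt · A_b · n = 388.5 × 113.1 × 5 / 1000 = 219.7 kN.
Allowable strength R_n/Ω = 219.7 / 2 = 110 kN.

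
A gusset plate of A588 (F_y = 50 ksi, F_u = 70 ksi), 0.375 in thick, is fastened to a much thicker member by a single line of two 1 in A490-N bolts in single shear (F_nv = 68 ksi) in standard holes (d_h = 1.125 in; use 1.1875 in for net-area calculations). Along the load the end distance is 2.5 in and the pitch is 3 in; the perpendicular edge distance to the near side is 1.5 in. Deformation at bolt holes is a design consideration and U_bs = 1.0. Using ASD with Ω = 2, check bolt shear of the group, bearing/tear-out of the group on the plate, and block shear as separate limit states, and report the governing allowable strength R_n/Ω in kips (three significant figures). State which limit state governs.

41.2 kips (block shear governs)

Bolt shear: A_b = π·1²/4 = 0.7854 in²; R_n = 68 × 0.7854 × 2 × 1 = 106.8 kips → 106.8 / 2 = 53.4 kips.
Bearing: edge l_c = 1.938, r_n = 61.03 kips; interior l_c = 1.875, r_n = 59.06 kips; R_n = 61.03 + 1·59.06 = 120.1 kips → 60 kips.
Block shear: A_gv = 2.062, A_nv = 1.395, A_nt = 0.3398 in²; R_n = min(0.6F_uA_nv, 0.6F_yA_gv) + U_bs·F_u·A_nt = 82.36 kips → 41.2 kips.
Block shear governs: 41.2 kips.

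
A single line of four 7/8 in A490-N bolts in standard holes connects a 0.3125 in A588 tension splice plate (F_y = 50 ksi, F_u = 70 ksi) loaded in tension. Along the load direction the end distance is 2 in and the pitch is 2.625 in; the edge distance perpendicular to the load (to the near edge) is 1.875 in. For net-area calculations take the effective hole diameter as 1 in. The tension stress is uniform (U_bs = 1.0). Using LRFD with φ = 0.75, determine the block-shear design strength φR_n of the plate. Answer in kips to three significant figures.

85.3 kips

Shear plane L_v = 2 + 3·2.625 = 9.875 in; A_gv = 9.875 × 0.3125 = 3.086 in².
A_nv = (9.875 − 3.5·1) × 0.3125 = 1.992 in².
A_nt = (1.875 − 0.5·1) × 0.3125 = 0.4297 in².
0.6 F_u A_nv = 83.67 kips; 0.6 F_y A_gv = 92.58 kips → shear rupture governs the shear term.
R_n = 83.67 + 1.0 × 70 × 0.4297 = 113.8 kips.
Design strength φR_n = 0.75 × 113.8 = 85.3 kips.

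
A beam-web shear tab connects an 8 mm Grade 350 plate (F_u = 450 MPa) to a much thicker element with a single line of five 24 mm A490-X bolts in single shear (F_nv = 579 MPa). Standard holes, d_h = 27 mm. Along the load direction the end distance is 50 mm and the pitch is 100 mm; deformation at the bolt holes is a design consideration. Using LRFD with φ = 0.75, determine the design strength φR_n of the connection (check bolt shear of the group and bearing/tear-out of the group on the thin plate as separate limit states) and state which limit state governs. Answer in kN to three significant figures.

740 kN (bearing governs)

Bolt shear: A_b = π·24²/4 = 452.4 mm²; R_n = 579 × 452.4 × 5 × 1 / 1000 = 1310 kN → 0.75 × 1310 = 982 kN.
Bearing (1.2 l_c t F_u ≤ 2.4 d t F_u): upper limit = 2.4·24·8·450 / 1000 = 207.4 kN.
  Edge l_c = 50 − 27/2 = 36.5 → r_n = 157.7 kN; interior l_c = 100 − 27 = 73 → r_n = 207.4 kN.
  R_n,bearing = 1·157.7 + 4·207.4 = 987.1 kN → 0.75 × 987.1 = 740 kN.
Bearing governs: 740 kN.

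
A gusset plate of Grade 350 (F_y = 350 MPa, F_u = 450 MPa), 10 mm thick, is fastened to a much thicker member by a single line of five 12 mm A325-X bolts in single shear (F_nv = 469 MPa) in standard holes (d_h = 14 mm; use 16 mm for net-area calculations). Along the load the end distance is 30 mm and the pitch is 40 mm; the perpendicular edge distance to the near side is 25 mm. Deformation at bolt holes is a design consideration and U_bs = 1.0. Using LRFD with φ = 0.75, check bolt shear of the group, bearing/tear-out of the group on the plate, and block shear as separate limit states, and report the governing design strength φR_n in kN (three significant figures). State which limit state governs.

Bolt shear: A_b = π·12²/4 = 113.1 mm²; R_n = 469 × 113.1 × 5 × 1 / 1000 = 265.2 kN → 0.75 × 265.2 = 199 kN.
Bearing: edge l_c = 23, r_n = 124.2 kN; interior l_c = 26, r_n = 129.6 kN; R_n = 124.2 + 4·129.6 = 642.6 kN → 482 kN.
Block shear: A_gv = 1900, A_nv = 1180, A_nt = 170 mm²; R_n = min(0.6F_uA_nv, 0.6F_yA_gv) + U_bs·F_u·A_nt = 395.1 kN → 296 kN.
Bolt shear governs: 199 kN.

199 kN (bolt shear governs)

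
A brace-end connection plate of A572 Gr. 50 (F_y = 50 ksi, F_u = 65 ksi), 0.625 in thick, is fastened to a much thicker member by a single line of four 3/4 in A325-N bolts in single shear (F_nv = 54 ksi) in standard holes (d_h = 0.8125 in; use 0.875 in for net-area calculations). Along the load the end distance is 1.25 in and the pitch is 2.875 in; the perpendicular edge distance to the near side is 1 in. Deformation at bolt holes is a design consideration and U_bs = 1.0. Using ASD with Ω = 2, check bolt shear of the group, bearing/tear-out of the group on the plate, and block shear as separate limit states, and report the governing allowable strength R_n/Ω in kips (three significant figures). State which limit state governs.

Bolt shear: A_b = π·0.75²/4 = 0.4418 in²; R_n = 54 × 0.4418 × 4 × 1 = 95.43 kips → 95.43 / 2 = 47.7 kips.
Bearing: edge l_c = 0.8438, r_n = 41.13 kips; interior l_c = 2.062, r_n = 73.12 kips; R_n = 41.13 + 3·73.12 = 260.5 kips → 130 kips.
Block shear: A_gv = 6.172, A_nv = 4.258, A_nt = 0.3516 in²; R_n = min(0.6F_uA_nv, 0.6F_yA_gv) + U_bs·F_u·A_nt = 188.9 kips → 94.5 kips.
Bolt shear governs: 47.7 kips.

47.7 kips (bolt shear governs)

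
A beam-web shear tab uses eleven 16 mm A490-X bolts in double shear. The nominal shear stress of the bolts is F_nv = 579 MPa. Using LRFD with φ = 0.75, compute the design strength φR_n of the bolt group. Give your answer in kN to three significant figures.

A_b = π × 16² / 4 = 201.1 mm².
R_n = F_nv · A_b · n · n_s = 579 × 201.1 × 11 × 2 / 1000 = 2561 kN.
Design strength φR_n = 0.75 × 2561 = 1920 kN.

1920 kN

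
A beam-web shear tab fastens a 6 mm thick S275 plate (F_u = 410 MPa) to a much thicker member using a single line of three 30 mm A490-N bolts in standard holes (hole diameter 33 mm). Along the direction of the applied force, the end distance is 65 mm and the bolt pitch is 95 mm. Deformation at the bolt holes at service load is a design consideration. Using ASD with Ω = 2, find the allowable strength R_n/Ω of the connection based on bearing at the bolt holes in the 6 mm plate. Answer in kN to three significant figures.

249 kN

Per bolt r_n = 1.2 l_c t F_u ≤ 2.4 d t F_u; upper limit = 2.4 × 30 × 6 × 410 / 1000 = 177.1 kN.
Edge bolt: l_c = 65 − 33/2 = 48.5 mm → 1.2 × 48.5 × 6 × 410 / 1000 = 143.2 → r_n = 143.2 kN.
Interior bolts: l_c = 95 − 33 = 62 mm → 1.2 × 62 × 6 × 410 / 1000 = 183 → r_n = 177.1 kN.
R_n = 1 × 143.2 + 2 × 177.1 = 497.4 kN.
Allowable strength R_n/Ω = 497.4 / 2 = 249 kN.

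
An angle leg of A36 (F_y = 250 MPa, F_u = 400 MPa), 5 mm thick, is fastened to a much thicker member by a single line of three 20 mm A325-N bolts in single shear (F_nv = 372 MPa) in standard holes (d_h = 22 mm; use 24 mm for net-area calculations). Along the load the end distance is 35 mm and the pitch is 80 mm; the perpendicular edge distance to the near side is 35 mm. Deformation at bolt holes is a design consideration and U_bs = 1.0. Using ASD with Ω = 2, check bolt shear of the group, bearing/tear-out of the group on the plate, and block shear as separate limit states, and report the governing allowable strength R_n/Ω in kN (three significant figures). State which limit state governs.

Bolt shear: A_b = π·20²/4 = 314.2 mm²; R_n = 372 × 314.2 × 3 × 1 / 1000 = 350.6 kN → 350.6 / 2 = 175 kN.
Bearing: edge l_c = 24, r_n = 57.6 kN; interior l_c = 58, r_n = 96 kN; R_n = 57.6 + 2·96 = 249.6 kN → 125 kN.
Block shear: A_gv = 975, A_nv = 675, A_nt = 115 mm²; R_n = min(0.6F_uA_nv, 0.6F_yA_gv) + U_bs·F_u·A_nt = 192.2 kN → 96.1 kN.
Block shear governs: 96.1 kN.

96.1 kN (block shear governs)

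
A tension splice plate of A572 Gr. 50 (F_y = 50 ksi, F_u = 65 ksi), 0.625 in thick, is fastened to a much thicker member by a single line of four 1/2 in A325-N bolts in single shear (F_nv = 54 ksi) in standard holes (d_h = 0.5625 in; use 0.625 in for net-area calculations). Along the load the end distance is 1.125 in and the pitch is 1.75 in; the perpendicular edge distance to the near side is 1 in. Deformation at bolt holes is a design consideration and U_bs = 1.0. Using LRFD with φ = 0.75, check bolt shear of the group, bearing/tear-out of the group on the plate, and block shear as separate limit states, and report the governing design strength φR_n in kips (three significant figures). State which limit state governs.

Bolt shear: A_b = π·0.5²/4 = 0.1963 in²; R_n = 54 × 0.1963 × 4 × 1 = 42.41 kips → 0.75 × 42.41 = 31.8 kips.
Bearing: edge l_c = 0.8438, r_n = 41.13 kips; interior l_c = 1.188, r_n = 48.75 kips; R_n = 41.13 + 3·48.75 = 187.4 kips → 141 kips.
Block shear: A_gv = 3.984, A_nv = 2.617, A_nt = 0.4297 in²; R_n = min(0.6F_uA_nv, 0.6F_yA_gv) + U_bs·F_u·A_nt = 130 kips → 97.5 kips.
Bolt shear governs: 31.8 kips.

31.8 kips (bolt shear governs)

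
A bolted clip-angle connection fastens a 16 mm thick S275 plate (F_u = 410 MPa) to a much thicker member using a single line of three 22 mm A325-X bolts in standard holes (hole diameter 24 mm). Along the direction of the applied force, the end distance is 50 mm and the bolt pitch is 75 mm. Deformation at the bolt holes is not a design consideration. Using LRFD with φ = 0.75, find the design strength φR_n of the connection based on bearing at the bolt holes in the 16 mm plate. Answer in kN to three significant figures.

930 kN

Per bolt r_n = 1.5 l_c t F_u ≤ 3.0 d t F_u; upper limit = 3.0 × 22 × 16 × 410 / 1000 = 433 kN.
Edge bolt: l_c = 50 − 24/2 = 38 mm → 1.5 × 38 × 16 × 410 / 1000 = 373.9 → r_n = 373.9 kN.
Interior bolts: l_c = 75 − 24 = 51 mm → 1.5 × 51 × 16 × 410 / 1000 = 501.8 → r_n = 433 kN.
R_n = 1 × 373.9 + 2 × 433 = 1240 kN.
Design strength φR_n = 0.75 × 1240 = 930 kN.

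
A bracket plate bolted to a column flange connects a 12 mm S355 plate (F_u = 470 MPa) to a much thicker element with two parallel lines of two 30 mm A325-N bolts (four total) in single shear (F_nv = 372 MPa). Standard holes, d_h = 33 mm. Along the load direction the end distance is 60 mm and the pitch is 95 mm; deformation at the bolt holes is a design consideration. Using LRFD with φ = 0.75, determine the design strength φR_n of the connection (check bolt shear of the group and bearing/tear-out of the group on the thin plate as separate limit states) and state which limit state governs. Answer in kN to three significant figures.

789 kN (bolt shear governs)

Bolt shear: A_b = π·30²/4 = 706.9 mm²; R_n = 372 × 706.9 × 4 × 1 / 1000 = 1052 kN → 0.75 × 1052 = 789 kN.
Bearing (1.2 l_c t F_u ≤ 2.4 d t F_u): upper limit = 2.4·30·12·470 / 1000 = 406.1 kN.
  Edge l_c = 60 − 33/2 = 43.5 → r_n = 294.4 kN; interior l_c = 95 − 33 = 62 → r_n = 406.1 kN.
  R_n,bearing = 2·294.4 + 2·406.1 = 1401 kN → 0.75 × 1401 = 1050 kN.
Bolt shear governs: 789 kN.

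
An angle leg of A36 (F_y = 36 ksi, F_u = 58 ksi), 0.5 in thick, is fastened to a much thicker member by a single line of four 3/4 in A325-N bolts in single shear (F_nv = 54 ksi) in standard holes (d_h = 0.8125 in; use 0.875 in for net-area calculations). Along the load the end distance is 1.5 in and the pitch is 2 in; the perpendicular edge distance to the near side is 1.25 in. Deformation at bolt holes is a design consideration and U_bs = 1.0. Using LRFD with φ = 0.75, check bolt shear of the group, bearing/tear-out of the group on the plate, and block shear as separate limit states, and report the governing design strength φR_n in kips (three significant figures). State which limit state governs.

71.6 kips (bolt shear governs)

Bolt shear: A_b = π·0.75²/4 = 0.4418 in²; R_n = 54 × 0.4418 × 4 × 1 = 95.43 kips → 0.75 × 95.43 = 71.6 kips.
Bearing: edge l_c = 1.094, r_n = 38.06 kips; interior l_c = 1.188, r_n = 41.33 kips; R_n = 38.06 + 3·41.33 = 162 kips → 122 kips.
Block shear: A_gv = 3.75, A_nv = 2.219, A_nt = 0.4062 in²; R_n = min(0.6F_uA_nv, 0.6F_yA_gv) + U_bs·F_u·A_nt = 100.8 kips → 75.6 kips.
Bolt shear governs: 71.6 kips.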